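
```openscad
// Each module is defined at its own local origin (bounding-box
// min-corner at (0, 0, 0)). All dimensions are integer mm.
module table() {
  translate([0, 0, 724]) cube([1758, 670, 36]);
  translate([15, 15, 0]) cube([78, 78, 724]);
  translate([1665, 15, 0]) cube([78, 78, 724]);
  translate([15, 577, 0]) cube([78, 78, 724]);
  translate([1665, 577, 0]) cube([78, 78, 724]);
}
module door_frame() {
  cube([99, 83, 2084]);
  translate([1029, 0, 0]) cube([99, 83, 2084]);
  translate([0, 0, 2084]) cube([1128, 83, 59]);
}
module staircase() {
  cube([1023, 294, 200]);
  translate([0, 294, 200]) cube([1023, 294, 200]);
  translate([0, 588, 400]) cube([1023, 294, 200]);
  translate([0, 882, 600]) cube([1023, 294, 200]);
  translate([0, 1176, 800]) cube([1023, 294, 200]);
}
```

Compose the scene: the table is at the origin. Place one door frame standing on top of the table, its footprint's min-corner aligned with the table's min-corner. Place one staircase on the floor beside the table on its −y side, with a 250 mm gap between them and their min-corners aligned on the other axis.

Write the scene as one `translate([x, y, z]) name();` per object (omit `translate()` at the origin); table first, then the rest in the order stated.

table();
translate([0, 0, 760]) door_frame();
translate([0, -1720, 0]) staircase();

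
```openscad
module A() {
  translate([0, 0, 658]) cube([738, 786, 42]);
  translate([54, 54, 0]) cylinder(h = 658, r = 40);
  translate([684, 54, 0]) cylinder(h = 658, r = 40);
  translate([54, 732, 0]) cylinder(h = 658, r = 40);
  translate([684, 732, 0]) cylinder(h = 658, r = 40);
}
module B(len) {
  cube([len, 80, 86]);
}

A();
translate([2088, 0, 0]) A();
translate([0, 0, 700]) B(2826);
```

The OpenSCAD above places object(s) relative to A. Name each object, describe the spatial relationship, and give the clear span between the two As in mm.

A is a table. B is a beam. A beam spans the tops of two tables. The clear span between the two tables is 1350 mm.

Second table starts at x = 2088; first ends at x = 738; clear span = 2088 − 738 = 1350 mm.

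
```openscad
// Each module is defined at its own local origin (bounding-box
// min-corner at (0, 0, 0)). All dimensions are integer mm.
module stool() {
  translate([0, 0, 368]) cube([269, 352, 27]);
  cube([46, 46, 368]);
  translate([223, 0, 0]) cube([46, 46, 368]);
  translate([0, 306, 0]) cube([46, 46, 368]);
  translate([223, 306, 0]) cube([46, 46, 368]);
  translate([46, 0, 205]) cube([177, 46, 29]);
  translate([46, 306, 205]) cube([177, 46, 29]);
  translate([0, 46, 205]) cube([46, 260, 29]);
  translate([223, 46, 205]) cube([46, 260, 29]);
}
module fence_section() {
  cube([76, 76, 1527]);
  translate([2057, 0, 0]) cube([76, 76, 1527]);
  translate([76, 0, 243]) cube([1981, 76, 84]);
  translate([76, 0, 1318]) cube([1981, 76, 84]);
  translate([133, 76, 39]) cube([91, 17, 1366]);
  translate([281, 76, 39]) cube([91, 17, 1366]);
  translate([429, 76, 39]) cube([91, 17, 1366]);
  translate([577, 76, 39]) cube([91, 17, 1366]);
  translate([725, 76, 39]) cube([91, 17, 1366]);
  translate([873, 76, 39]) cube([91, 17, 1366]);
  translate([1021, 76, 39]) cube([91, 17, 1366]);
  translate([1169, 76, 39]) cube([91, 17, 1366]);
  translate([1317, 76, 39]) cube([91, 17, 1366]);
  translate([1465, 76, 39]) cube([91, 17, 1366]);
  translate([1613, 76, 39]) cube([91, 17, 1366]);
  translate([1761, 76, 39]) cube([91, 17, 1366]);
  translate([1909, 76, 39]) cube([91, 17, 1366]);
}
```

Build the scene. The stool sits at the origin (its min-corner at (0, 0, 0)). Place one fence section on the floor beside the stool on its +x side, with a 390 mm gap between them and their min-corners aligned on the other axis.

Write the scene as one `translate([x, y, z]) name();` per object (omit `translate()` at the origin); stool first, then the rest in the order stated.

stool();
translate([659, 0, 0]) fence_section();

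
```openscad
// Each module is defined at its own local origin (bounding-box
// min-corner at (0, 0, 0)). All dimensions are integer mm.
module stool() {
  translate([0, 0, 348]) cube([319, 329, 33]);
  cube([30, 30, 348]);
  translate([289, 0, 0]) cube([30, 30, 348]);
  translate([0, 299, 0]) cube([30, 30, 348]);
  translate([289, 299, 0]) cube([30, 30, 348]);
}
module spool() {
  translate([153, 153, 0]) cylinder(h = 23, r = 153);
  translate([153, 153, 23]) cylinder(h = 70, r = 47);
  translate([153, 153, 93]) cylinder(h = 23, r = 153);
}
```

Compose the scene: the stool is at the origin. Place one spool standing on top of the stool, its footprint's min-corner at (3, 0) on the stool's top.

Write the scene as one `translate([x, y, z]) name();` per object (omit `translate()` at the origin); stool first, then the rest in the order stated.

stool();
translate([3, 0, 381]) spool();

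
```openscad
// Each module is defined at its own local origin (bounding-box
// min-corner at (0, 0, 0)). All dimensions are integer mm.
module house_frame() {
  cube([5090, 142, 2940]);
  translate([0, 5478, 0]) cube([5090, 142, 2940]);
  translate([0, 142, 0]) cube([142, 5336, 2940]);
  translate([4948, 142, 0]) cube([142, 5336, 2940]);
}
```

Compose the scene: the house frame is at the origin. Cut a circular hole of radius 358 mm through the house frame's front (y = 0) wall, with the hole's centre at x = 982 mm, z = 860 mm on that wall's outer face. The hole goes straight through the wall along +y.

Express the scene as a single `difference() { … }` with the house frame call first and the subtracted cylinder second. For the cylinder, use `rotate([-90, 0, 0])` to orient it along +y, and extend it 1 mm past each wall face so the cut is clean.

difference() {
  house_frame();
  translate([982, -1, 860]) rotate([-90, 0, 0]) cylinder(h = 144, r = 358);
}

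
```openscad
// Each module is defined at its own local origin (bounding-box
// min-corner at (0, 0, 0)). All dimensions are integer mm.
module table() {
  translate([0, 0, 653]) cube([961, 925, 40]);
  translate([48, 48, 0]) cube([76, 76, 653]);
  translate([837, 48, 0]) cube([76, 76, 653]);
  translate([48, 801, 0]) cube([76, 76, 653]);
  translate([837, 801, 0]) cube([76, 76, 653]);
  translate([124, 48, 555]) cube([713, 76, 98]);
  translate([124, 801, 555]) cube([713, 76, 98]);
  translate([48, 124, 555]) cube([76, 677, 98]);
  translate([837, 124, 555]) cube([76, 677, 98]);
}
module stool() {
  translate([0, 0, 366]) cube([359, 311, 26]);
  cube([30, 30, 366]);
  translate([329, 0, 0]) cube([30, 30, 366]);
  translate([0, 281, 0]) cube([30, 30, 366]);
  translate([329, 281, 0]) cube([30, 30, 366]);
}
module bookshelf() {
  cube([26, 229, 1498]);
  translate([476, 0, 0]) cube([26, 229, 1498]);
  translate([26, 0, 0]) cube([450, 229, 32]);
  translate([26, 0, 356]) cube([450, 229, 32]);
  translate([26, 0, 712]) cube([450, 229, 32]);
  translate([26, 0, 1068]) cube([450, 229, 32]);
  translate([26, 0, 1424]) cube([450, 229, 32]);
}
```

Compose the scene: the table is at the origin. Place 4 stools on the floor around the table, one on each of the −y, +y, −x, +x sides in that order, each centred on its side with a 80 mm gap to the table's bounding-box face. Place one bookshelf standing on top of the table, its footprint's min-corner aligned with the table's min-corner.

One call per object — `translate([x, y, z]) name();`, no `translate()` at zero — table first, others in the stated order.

table();
translate([301, -391, 0]) stool();
translate([301, 1005, 0]) stool();
translate([-439, 307, 0]) stool();
translate([1041, 307, 0]) stool();
translate([0, 0, 693]) bookshelf();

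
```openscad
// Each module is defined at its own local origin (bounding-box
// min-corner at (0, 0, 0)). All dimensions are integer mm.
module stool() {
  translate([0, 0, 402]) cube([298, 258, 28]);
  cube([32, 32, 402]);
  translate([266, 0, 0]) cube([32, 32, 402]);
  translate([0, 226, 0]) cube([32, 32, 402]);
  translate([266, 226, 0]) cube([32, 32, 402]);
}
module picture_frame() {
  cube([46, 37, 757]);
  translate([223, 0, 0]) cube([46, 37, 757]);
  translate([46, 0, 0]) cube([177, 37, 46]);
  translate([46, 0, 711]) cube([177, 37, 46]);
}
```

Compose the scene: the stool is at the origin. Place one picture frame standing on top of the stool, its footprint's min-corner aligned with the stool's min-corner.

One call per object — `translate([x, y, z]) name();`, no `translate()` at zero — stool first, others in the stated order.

stool();
translate([0, 0, 430]) picture_frame();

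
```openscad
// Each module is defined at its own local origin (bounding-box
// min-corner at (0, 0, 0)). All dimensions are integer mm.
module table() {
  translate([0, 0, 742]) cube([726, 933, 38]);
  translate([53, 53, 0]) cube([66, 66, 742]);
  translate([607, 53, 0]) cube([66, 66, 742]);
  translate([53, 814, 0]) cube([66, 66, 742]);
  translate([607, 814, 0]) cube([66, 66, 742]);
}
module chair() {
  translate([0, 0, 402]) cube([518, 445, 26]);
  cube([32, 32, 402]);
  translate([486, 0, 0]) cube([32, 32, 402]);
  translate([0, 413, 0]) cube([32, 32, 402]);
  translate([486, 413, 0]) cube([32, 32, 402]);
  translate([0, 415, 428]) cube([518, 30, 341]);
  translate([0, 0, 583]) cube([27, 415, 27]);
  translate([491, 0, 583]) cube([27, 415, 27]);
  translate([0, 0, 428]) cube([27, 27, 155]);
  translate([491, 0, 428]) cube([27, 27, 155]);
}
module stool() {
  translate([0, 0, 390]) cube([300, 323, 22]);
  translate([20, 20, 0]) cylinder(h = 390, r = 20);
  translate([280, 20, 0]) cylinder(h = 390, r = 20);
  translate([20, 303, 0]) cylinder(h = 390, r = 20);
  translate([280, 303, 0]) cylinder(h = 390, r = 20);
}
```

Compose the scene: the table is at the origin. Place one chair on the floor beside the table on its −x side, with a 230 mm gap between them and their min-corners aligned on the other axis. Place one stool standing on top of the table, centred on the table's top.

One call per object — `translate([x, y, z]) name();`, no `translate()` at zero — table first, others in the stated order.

table();
translate([-748, 0, 0]) chair();
translate([213, 305, 780]) stool();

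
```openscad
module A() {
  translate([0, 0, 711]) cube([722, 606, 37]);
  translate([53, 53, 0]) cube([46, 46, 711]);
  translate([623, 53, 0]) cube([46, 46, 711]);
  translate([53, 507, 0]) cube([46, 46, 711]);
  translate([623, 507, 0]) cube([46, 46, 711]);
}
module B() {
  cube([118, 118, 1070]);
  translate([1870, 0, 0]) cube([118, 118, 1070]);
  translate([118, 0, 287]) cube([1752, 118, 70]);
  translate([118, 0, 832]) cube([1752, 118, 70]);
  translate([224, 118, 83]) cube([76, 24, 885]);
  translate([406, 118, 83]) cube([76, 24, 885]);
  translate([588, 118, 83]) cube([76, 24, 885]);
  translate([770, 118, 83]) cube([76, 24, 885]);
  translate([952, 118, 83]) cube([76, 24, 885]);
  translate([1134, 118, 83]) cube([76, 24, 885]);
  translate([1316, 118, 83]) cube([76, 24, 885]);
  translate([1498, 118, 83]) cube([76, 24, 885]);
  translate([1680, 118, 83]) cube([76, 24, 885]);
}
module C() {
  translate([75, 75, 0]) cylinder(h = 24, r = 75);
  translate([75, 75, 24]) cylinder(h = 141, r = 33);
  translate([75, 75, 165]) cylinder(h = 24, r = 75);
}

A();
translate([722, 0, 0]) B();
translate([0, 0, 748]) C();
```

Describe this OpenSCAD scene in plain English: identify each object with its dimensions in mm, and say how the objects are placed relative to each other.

A is a table with a 722×606 mm rectangular top, 37 mm thick, top surface at z = 748 mm, supported by four 46×46 mm square legs, each inset 53 mm from the nearest pair of top edges, running from the floor.

B is a fence section. Two 118×118 mm posts, 1070 mm tall, stand on the floor with a clear span of 1752 mm between their inner faces. Two horizontal rails of 118×70 mm section span the gap between the posts with their undersides at z = 287 mm and z = 832 mm, flush with the posts' −y face. 9 pickets, each 76 mm wide, 24 mm thick and 885 mm tall, are fixed to the +y face of the rails with their bottoms at z = 83 mm, evenly spaced across the span with equal gaps (rounded down to the nearest mm) at the −x end and between each pair — any rounding remainder accumulates at the +x end.

C is a spool: two coaxial disc flanges of radius 75 mm and thickness 24 mm, joined by a core cylinder of radius 33 mm and height 141 mm. The lower flange rests on z = 0 and the three cylinders share a vertical axis.

The fence section is against the table's +x side, with their −y faces flush. The spool is on top of the table.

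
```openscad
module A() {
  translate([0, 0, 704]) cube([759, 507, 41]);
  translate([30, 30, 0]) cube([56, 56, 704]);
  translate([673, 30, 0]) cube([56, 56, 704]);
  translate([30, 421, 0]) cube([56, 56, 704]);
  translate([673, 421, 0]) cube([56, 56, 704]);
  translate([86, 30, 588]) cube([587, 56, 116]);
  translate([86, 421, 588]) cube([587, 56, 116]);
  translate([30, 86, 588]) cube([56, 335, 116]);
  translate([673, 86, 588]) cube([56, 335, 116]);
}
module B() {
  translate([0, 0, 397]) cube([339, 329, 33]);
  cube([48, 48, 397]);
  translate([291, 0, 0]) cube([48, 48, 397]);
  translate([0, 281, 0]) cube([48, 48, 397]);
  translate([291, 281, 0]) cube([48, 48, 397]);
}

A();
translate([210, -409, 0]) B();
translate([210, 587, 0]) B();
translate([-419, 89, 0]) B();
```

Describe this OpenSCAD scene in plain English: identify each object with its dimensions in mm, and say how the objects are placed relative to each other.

A is a table: top 759 mm (x) × 507 mm (y), 41 mm thick, upper face at z = 745 mm, on four 56×56 mm square legs, each inset 30 mm from the nearest pair of top edges, running from z = 0 to the bottom of the top. Four apron rails, 56 mm thick and 116 mm tall, run between adjacent legs with their top edges flush with the underside of the top and their outer faces flush with the legs' outer faces.

B is a four-legged stool. The seat is a 339×329×33 mm slab whose top surface is at z = 430 mm; four square legs, each 48×48 mm in cross-section, run from the floor (z = 0) to the underside of the seat, each flush with a corner of the seat.

Three stools sit around the table at the −y, +y, −x sides.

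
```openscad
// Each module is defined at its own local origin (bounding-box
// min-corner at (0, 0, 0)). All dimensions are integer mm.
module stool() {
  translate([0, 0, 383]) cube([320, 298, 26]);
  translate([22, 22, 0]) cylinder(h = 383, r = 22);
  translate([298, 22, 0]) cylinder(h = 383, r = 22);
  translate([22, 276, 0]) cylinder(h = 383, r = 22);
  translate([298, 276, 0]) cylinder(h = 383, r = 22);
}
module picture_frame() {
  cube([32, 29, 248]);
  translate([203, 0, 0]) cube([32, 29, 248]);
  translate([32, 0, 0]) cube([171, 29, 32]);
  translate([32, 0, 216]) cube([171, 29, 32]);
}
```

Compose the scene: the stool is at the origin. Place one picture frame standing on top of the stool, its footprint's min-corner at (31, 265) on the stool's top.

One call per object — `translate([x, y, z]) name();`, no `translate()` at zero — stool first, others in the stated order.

stool();
translate([31, 265, 409]) picture_frame();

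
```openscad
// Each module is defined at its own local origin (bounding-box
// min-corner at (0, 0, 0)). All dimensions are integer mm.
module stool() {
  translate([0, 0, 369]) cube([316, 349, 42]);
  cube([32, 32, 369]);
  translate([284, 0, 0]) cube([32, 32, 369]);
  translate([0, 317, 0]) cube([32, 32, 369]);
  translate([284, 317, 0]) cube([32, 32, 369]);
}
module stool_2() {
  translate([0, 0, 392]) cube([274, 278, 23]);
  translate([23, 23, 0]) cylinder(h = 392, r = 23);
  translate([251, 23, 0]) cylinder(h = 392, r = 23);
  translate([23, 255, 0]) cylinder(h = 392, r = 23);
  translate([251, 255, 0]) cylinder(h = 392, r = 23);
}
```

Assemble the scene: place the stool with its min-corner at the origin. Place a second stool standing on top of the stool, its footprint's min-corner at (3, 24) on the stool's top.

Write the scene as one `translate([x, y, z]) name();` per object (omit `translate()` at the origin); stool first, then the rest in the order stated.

stool();
translate([3, 24, 411]) stool_2();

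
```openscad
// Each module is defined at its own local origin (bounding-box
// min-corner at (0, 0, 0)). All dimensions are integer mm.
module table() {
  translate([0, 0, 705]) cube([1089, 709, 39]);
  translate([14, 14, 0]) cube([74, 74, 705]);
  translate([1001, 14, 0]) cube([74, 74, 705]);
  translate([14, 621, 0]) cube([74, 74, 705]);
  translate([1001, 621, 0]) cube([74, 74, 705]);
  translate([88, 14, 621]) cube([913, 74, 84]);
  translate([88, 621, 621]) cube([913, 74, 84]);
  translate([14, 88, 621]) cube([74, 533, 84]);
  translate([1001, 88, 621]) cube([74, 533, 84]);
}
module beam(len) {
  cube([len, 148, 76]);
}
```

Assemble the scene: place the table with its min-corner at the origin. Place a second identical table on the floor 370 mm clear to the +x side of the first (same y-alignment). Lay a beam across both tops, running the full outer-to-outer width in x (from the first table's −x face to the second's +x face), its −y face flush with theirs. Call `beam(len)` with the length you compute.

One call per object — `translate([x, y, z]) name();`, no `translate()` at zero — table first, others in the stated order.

table();
translate([1459, 0, 0]) table();
translate([0, 0, 744]) beam(2548);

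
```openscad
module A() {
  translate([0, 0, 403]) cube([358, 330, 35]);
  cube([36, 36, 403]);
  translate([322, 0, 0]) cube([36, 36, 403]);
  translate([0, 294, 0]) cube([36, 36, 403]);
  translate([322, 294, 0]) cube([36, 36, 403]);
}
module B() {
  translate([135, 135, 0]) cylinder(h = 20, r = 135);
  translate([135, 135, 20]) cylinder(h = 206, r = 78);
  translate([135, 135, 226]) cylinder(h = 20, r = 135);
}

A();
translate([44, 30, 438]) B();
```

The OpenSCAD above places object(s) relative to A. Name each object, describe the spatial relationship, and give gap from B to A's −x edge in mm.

The spool's min-x is at 44; the stool's min-x is 0; gap = 44 mm.

A is a stool. B is a spool. The spool is on top of the stool, centred. The gap from the spool to the stool's −x edge is 44 mm.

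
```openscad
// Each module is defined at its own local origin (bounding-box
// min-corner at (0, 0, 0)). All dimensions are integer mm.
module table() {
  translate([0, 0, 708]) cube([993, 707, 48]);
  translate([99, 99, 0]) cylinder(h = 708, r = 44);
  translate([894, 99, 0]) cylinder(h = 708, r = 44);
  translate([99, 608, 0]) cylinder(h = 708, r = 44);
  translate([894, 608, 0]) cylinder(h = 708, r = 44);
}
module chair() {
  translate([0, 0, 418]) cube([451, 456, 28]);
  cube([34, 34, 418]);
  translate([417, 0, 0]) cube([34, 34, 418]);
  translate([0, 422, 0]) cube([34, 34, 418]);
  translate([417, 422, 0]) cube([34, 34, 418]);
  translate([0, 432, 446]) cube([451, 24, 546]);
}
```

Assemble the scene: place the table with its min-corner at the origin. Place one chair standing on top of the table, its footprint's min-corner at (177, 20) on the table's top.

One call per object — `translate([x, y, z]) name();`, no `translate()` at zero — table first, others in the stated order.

table();
translate([177, 20, 756]) chair();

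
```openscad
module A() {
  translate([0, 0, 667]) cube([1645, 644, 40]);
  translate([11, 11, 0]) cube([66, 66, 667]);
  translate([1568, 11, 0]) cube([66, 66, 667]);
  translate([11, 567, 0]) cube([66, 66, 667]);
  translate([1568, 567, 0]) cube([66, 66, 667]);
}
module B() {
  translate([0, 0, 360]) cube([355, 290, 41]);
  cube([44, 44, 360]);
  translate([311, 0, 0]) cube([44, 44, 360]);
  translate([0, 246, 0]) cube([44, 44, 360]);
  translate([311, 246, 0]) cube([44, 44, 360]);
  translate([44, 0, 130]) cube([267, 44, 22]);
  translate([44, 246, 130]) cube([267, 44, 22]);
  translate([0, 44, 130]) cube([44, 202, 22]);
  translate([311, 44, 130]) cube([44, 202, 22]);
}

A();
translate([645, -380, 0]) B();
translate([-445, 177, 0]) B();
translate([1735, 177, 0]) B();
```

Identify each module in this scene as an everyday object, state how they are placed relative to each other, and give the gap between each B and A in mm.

Each stool's nearest face is 90 mm from the table's bounding box.

A is a table. B is a stool. Three stools sit around the table at the −y, −x, +x sides. The gap between each stool and the table is 90 mm.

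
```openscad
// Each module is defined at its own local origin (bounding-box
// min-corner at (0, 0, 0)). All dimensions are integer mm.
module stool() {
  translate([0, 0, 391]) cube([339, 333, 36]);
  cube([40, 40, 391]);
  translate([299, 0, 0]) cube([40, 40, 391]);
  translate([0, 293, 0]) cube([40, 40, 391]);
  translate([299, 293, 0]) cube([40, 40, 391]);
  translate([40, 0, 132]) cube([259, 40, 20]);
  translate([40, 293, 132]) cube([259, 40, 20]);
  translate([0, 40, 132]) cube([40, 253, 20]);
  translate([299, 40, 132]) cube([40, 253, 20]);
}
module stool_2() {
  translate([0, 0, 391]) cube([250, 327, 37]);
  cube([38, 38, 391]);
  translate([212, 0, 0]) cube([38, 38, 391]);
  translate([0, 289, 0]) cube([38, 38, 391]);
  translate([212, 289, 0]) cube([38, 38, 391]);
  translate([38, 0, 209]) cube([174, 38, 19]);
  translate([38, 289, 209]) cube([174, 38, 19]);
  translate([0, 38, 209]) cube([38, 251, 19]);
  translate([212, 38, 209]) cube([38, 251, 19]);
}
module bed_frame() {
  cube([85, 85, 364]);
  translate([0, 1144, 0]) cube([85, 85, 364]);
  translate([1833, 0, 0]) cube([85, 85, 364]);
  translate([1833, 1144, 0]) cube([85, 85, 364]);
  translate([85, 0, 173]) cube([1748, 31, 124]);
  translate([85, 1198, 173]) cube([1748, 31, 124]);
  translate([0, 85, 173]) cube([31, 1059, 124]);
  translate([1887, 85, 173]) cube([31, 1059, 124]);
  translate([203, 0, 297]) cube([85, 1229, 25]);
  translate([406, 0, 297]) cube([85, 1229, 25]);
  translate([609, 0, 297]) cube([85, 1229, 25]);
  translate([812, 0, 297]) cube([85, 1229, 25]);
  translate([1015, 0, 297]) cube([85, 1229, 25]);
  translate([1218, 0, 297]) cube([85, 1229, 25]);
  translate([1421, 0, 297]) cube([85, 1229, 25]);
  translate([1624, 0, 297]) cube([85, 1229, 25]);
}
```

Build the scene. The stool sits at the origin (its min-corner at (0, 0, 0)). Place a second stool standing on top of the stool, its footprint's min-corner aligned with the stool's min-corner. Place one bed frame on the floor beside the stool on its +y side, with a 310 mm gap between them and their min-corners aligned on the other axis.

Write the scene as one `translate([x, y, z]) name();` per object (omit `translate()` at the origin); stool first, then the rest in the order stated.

stool();
translate([0, 0, 427]) stool_2();
translate([0, 643, 0]) bed_frame();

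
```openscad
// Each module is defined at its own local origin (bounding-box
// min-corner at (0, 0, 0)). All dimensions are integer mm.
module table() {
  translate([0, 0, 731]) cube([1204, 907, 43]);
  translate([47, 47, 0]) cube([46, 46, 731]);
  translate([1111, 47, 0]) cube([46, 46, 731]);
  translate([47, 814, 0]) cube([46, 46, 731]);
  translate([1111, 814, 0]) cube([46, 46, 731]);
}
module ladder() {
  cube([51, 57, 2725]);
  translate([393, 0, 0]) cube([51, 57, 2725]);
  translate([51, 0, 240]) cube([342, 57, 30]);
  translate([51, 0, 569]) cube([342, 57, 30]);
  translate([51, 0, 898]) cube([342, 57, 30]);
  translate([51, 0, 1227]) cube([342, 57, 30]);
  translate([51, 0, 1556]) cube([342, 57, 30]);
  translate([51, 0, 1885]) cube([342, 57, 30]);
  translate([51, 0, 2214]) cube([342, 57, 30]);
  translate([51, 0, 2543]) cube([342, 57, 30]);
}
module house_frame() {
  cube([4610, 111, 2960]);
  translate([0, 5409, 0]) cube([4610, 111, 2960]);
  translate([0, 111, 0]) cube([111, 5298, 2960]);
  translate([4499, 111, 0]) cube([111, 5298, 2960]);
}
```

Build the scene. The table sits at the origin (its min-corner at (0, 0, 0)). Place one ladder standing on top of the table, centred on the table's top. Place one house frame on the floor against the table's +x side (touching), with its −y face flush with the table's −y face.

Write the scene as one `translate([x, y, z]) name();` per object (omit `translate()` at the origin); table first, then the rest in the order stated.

table();
translate([380, 425, 774]) ladder();
translate([1204, 0, 0]) house_frame();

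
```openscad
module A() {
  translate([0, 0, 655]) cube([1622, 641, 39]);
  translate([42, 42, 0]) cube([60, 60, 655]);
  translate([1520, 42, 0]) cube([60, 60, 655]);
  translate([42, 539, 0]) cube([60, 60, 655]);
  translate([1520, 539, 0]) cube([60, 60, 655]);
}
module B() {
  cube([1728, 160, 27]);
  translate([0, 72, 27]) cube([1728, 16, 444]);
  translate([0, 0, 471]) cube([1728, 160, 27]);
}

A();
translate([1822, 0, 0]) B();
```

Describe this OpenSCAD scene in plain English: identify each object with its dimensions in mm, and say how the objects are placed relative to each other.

A is a rectangular dining table. The top is 1622×641×39 mm with its upper surface at z = 694 mm. It stands on four 60×60 mm square legs, each inset 42 mm from the nearest pair of top edges, running from the floor to the underside of the top.

B is an I-beam lying along x, 1728 mm long. Overall section height 498 mm. Two flanges 160 mm wide (y) and 27 mm thick, one on the floor and one at the top; a web 16 mm thick runs between them, centred on the flange width.

The I-beam is on the floor beside the table on its +x side.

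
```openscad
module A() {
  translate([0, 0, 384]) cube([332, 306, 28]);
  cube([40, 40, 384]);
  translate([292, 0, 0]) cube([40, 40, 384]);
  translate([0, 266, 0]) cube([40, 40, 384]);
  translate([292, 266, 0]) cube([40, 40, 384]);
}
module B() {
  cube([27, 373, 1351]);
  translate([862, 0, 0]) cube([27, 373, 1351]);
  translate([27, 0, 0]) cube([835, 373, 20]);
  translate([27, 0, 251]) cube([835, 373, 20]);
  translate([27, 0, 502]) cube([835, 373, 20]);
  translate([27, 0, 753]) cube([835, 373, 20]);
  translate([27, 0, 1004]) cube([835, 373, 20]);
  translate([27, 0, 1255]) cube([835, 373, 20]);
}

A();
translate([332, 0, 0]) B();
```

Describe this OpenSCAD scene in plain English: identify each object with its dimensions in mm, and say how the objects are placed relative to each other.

A is a simple wooden stool: a rectangular seat 332 mm (x) by 306 mm (y), 28 mm thick, top face at z = 412 mm, on four square legs, each 40×40 mm in cross-section. The legs rest on z = 0, each flush with a corner of the seat.

B is a bookshelf 889 mm wide overall, 373 mm deep and 1351 mm tall. The two sides are 27 mm thick vertical panels. 6 horizontal shelves of 20 mm thickness span between the inner faces of the sides; the lowest shelf sits on the floor and shelves are stacked with a clear vertical gap of 231 mm between each pair.

The bookshelf is against the stool's +x side, with their −y faces flush.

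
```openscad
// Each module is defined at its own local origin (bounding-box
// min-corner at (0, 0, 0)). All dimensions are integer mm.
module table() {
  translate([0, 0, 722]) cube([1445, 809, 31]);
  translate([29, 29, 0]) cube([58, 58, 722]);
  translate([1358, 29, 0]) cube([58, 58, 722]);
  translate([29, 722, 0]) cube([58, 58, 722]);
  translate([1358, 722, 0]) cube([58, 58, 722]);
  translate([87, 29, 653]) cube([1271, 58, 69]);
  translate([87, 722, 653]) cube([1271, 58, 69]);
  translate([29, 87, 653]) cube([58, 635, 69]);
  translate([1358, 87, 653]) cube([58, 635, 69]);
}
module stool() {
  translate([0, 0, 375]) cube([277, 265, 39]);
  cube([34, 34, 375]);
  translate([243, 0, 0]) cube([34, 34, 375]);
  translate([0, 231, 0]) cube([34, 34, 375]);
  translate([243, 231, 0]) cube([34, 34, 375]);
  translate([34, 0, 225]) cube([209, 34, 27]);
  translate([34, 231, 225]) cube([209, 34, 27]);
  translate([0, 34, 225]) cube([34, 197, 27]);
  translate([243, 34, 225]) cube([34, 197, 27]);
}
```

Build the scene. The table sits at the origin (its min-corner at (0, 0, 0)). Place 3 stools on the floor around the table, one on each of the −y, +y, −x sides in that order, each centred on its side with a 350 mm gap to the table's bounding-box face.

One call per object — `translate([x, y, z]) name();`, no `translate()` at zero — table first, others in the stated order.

table();
translate([584, -615, 0]) stool();
translate([584, 1159, 0]) stool();
translate([-627, 272, 0]) stool();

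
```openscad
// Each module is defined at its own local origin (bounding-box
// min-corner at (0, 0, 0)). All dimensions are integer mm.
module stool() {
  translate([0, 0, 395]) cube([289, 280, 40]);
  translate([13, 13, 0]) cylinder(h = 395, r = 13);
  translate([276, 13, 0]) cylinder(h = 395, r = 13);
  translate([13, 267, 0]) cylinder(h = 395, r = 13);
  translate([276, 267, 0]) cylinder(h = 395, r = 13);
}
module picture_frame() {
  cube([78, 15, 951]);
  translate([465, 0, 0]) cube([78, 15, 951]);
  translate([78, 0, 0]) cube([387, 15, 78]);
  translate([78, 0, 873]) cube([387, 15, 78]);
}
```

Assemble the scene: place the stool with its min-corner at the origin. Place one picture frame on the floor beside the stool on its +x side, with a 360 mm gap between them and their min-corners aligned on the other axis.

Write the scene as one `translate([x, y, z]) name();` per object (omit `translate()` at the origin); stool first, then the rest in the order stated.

stool();
translate([649, 0, 0]) picture_frame();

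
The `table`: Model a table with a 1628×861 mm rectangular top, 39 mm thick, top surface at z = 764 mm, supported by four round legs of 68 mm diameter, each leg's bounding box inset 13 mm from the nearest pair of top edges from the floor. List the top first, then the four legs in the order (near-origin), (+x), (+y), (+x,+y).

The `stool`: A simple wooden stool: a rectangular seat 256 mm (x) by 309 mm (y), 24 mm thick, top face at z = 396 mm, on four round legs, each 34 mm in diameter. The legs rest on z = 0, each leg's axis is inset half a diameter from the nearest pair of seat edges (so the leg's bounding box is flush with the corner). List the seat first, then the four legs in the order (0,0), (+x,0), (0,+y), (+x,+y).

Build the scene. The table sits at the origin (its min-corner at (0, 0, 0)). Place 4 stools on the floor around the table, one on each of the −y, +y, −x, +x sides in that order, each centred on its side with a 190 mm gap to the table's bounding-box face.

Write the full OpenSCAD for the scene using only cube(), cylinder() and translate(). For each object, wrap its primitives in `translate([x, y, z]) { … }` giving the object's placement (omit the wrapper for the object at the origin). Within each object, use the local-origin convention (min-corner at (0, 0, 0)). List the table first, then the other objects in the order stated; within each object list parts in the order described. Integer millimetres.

translate([0, 0, 725]) cube([1628, 861, 39]);
translate([47, 47, 0]) cylinder(h = 725, r = 34);
translate([1581, 47, 0]) cylinder(h = 725, r = 34);
translate([47, 814, 0]) cylinder(h = 725, r = 34);
translate([1581, 814, 0]) cylinder(h = 725, r = 34);
translate([686, -499, 0]) {
  translate([0, 0, 372]) cube([256, 309, 24]);
  translate([17, 17, 0]) cylinder(h = 372, r = 17);
  translate([239, 17, 0]) cylinder(h = 372, r = 17);
  translate([17, 292, 0]) cylinder(h = 372, r = 17);
  translate([239, 292, 0]) cylinder(h = 372, r = 17);
}
translate([686, 1051, 0]) {
  translate([0, 0, 372]) cube([256, 309, 24]);
  translate([17, 17, 0]) cylinder(h = 372, r = 17);
  translate([239, 17, 0]) cylinder(h = 372, r = 17);
  translate([17, 292, 0]) cylinder(h = 372, r = 17);
  translate([239, 292, 0]) cylinder(h = 372, r = 17);
}
translate([-446, 276, 0]) {
  translate([0, 0, 372]) cube([256, 309, 24]);
  translate([17, 17, 0]) cylinder(h = 372, r = 17);
  translate([239, 17, 0]) cylinder(h = 372, r = 17);
  translate([17, 292, 0]) cylinder(h = 372, r = 17);
  translate([239, 292, 0]) cylinder(h = 372, r = 17);
}
translate([1818, 276, 0]) {
  translate([0, 0, 372]) cube([256, 309, 24]);
  translate([17, 17, 0]) cylinder(h = 372, r = 17);
  translate([239, 17, 0]) cylinder(h = 372, r = 17);
  translate([17, 292, 0]) cylinder(h = 372, r = 17);
  translate([239, 292, 0]) cylinder(h = 372, r = 17);
}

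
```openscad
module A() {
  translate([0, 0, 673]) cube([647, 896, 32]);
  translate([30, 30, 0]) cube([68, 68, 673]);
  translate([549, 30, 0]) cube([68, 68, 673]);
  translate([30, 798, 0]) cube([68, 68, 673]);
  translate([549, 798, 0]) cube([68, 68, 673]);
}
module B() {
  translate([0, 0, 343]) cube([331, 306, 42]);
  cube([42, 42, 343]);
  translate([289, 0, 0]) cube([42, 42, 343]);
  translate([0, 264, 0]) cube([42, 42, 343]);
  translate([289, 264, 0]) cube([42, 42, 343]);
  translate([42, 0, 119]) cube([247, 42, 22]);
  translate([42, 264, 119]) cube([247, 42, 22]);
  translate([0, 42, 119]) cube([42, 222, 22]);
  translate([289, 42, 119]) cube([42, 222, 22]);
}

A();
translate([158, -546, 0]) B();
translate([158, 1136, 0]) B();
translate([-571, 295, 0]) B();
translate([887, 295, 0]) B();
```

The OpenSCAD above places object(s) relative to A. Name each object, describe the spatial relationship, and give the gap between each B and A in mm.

A is a table. B is a stool. Four stools sit around the table at the −y, +y, −x, +x sides. The gap between each stool and the table is 240 mm.

Each stool's nearest face is 240 mm from the table's bounding box.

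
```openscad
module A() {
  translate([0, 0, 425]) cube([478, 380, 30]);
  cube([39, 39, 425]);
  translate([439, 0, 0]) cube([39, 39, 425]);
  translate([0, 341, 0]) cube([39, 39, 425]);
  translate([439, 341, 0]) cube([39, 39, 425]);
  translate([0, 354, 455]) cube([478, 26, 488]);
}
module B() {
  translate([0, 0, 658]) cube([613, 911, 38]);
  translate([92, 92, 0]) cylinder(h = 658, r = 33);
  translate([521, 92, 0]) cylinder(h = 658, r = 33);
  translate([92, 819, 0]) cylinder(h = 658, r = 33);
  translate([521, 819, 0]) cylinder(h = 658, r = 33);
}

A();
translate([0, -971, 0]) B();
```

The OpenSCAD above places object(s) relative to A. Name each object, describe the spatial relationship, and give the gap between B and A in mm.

A is a chair. B is a table. The table is on the floor beside the chair on its −y side. The gap between the table and the chair is 60 mm.

The table's nearest face is 60 mm from the chair's −y face.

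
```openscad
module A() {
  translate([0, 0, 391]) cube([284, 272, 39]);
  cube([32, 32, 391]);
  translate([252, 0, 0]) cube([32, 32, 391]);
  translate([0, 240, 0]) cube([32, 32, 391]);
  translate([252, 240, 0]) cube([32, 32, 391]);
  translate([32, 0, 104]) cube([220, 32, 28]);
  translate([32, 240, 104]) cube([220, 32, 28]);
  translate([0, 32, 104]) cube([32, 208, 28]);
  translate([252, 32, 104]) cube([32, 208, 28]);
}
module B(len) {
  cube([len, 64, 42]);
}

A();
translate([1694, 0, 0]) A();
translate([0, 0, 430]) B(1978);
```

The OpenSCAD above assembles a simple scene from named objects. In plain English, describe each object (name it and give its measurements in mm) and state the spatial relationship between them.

A is a simple wooden stool: a rectangular seat 284 mm (x) by 272 mm (y), 39 mm thick, top face at z = 430 mm, on four square legs, each 32×32 mm in cross-section. The legs rest on z = 0, each flush with a corner of the seat. Four stretchers, 32 mm wide and 28 mm tall, connect adjacent legs with their undersides at z = 104 mm, each running between the inner faces of the legs it joins and aligned with the legs' outer faces on the other axis.

B is a rectangular beam 1978 mm long (x), 64 mm deep (y), 42 mm thick (z).

The beam spans the tops of two stools placed 1410 mm apart, resting at z = 430 mm.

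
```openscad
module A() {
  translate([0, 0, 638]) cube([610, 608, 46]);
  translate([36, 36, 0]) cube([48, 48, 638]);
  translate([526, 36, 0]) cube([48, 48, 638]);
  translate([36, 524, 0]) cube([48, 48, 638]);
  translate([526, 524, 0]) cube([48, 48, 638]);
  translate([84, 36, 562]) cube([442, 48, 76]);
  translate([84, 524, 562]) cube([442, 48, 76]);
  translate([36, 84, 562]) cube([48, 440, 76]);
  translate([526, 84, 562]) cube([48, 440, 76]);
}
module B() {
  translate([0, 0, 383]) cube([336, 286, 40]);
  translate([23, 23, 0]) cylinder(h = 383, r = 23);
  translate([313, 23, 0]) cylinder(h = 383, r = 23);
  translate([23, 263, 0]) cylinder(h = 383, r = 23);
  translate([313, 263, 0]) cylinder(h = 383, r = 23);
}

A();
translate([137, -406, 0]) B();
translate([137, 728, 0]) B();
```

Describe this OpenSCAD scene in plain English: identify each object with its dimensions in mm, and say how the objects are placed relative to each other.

A is a table with a 610×608 mm rectangular top, 46 mm thick, top surface at z = 684 mm, supported by four 48×48 mm square legs, each inset 36 mm from the nearest pair of top edges, running from the floor. Four apron rails, 48 mm thick and 76 mm tall, run between adjacent legs with their top edges flush with the underside of the top and their outer faces flush with the legs' outer faces.

B is a four-legged stool. The seat is a 336×286×40 mm slab whose top surface is at z = 423 mm; four round legs, each 46 mm in diameter, run from the floor (z = 0) to the underside of the seat, each leg's axis is inset half a diameter from the nearest pair of seat edges (so the leg's bounding box is flush with the corner).

Two stools sit around the table at the −y, +y sides.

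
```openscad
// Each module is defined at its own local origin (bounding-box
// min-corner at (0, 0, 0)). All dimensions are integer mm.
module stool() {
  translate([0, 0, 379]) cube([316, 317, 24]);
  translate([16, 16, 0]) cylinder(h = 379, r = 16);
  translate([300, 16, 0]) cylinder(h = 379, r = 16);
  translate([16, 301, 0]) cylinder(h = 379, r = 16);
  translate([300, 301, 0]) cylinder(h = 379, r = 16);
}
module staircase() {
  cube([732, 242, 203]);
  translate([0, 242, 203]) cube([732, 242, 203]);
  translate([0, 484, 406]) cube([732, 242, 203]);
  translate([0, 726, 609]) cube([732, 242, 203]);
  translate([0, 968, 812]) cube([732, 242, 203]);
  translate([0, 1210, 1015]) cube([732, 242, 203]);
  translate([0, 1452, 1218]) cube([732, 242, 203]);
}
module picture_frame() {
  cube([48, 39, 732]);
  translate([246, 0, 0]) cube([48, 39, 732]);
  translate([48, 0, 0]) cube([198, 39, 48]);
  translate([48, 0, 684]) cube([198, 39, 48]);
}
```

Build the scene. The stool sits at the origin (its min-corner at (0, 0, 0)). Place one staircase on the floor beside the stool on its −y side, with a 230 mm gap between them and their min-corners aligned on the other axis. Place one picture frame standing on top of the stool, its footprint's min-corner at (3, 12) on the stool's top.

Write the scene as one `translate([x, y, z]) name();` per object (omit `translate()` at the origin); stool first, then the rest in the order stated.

stool();
translate([0, -1924, 0]) staircase();
translate([3, 12, 403]) picture_frame();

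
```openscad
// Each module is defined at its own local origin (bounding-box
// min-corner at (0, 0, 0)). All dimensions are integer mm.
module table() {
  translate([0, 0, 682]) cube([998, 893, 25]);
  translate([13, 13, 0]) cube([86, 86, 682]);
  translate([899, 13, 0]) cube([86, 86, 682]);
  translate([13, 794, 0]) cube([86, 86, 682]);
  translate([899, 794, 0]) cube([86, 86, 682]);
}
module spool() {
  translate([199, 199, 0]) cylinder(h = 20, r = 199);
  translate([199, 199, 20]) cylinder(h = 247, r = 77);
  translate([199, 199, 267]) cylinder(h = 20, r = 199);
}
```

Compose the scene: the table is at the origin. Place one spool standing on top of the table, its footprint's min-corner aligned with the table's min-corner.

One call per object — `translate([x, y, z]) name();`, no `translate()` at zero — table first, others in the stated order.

table();
translate([0, 0, 707]) spool();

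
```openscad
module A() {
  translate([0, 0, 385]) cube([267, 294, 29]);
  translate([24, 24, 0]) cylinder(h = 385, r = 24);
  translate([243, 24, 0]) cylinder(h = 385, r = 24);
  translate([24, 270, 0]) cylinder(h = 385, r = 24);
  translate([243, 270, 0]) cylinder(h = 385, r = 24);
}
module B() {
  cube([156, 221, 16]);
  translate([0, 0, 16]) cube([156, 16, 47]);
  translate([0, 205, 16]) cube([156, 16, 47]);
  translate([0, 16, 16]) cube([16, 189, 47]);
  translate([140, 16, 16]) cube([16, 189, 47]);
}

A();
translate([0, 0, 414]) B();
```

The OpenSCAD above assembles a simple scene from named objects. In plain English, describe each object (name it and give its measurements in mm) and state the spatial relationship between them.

A is a simple wooden stool: a rectangular seat 267 mm (x) by 294 mm (y), 29 mm thick, top face at z = 414 mm, on four round legs, each 48 mm in diameter. The legs rest on z = 0, each leg's axis is inset half a diameter from the nearest pair of seat edges (so the leg's bounding box is flush with the corner).

B is an open-topped rectangular box: outside dimensions 156×221×63 mm, with a uniform wall and base thickness of 16 mm. The base is a full 156×221 slab on the floor; four walls sit on top of the base. The front and back walls (the −y and +y sides) span the full width; the two side walls fit between them.

The open box is on top of the stool.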